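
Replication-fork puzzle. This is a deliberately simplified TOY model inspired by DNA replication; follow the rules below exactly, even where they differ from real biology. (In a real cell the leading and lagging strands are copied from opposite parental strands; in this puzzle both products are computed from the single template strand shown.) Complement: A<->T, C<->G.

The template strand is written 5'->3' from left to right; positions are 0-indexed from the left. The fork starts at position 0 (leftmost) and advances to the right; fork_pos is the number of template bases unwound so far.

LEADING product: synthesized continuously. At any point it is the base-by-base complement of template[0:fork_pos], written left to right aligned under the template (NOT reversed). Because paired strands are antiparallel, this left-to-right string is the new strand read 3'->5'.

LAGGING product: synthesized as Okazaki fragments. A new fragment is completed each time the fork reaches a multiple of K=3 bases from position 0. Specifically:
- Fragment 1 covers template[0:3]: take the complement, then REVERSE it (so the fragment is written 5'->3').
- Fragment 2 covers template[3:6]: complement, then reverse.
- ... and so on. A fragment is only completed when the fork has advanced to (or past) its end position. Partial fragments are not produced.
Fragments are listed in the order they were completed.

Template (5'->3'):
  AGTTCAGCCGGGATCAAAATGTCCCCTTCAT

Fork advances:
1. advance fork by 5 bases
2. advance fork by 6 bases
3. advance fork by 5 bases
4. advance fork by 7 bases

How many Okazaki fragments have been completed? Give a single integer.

Step 1: advance 5 -> fork_pos = 0 + 5 = 5. Reached multiple(s) of 3: 3 -> fragment 1 completed (1 total).
Step 2: advance 6 -> fork_pos = 5 + 6 = 11. Reached multiple(s) of 3: 6, 9 -> fragments 2-3 completed (3 total).
Step 3: advance 5 -> fork_pos = 11 + 5 = 16. Reached multiple(s) of 3: 12, 15 -> fragments 4-5 completed (5 total).
Step 4: advance 7 -> fork_pos = 16 + 7 = 23. Reached multiple(s) of 3: 18, 21 -> fragments 6-7 completed (7 total).
Check: final fork_pos = 23; the multiples of 3 that are <= 23 are 3..21 -> 23 // 3 = 7 completed fragment(s).

Answer: 7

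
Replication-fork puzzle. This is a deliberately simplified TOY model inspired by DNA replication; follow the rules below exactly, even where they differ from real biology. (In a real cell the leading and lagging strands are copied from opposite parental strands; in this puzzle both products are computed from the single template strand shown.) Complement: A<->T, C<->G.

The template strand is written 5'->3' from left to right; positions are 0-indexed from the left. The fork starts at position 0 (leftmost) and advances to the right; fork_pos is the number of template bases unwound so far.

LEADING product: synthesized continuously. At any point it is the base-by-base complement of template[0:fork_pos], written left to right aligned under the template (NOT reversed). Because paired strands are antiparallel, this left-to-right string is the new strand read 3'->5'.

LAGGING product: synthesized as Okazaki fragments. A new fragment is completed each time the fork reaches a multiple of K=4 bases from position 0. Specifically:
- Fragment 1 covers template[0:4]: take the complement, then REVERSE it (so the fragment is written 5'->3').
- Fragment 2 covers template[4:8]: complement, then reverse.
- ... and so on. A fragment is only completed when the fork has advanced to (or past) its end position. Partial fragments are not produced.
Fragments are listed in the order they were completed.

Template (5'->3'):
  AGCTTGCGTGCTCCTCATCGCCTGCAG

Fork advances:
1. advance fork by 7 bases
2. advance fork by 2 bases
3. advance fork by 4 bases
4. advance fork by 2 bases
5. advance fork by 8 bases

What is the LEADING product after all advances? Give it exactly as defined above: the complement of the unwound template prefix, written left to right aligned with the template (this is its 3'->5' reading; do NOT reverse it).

Step 1: advance 7 -> fork_pos = 0 + 7 = 7.
Step 2: advance 2 -> fork_pos = 7 + 2 = 9.
Step 3: advance 4 -> fork_pos = 9 + 4 = 13.
Step 4: advance 2 -> fork_pos = 13 + 2 = 15.
Step 5: advance 8 -> fork_pos = 15 + 8 = 23.
Unwound prefix: template[0:23] = AGCTTGCGTGCTCCTCATCGCCT
Complement it base by base (A<->T, C<->G), keeping left-to-right order:
  [0:5] AGCTT -> TCGAA
  [5:10] GCGTG -> CGCAC
  [10:15] CTCCT -> GAGGA
  [15:20] CATCG -> GTAGC
  [20:23] CCT -> GGA
Concatenate: TCGAACGCACGAGGAGTAGCGGA (length 23; written aligned with the template, i.e. 3'->5').

Answer: TCGAACGCACGAGGAGTAGCGGA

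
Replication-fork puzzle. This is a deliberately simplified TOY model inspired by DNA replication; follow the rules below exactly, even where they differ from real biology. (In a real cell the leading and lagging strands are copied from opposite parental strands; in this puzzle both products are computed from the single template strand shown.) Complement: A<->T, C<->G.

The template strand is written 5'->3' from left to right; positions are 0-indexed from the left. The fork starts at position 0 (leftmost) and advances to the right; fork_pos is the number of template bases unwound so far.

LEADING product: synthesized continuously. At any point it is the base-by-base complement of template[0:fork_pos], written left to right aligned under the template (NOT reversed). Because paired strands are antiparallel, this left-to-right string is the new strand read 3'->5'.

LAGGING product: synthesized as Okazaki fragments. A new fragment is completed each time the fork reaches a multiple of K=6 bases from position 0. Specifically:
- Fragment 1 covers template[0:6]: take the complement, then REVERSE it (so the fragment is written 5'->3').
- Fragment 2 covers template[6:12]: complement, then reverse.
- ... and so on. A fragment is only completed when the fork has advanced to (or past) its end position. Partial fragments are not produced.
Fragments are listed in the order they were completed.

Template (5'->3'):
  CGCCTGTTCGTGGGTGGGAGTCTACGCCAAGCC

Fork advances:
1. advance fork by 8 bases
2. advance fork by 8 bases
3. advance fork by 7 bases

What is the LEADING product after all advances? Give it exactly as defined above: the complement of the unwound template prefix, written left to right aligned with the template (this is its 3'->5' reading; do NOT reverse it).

Step 1: advance 8 -> fork_pos = 0 + 8 = 8.
Step 2: advance 8 -> fork_pos = 8 + 8 = 16.
Step 3: advance 7 -> fork_pos = 16 + 7 = 23.
Unwound prefix: template[0:23] = CGCCTGTTCGTGGGTGGGAGTCT
Complement it base by base (A<->T, C<->G), keeping left-to-right order:
  [0:5] CGCCT -> GCGGA
  [5:10] GTTCG -> CAAGC
  [10:15] TGGGT -> ACCCA
  [15:20] GGGAG -> CCCTC
  [20:23] TCT -> AGA
Concatenate: GCGGACAAGCACCCACCCTCAGA (length 23; written aligned with the template, i.e. 3'->5').

Answer: GCGGACAAGCACCCACCCTCAGA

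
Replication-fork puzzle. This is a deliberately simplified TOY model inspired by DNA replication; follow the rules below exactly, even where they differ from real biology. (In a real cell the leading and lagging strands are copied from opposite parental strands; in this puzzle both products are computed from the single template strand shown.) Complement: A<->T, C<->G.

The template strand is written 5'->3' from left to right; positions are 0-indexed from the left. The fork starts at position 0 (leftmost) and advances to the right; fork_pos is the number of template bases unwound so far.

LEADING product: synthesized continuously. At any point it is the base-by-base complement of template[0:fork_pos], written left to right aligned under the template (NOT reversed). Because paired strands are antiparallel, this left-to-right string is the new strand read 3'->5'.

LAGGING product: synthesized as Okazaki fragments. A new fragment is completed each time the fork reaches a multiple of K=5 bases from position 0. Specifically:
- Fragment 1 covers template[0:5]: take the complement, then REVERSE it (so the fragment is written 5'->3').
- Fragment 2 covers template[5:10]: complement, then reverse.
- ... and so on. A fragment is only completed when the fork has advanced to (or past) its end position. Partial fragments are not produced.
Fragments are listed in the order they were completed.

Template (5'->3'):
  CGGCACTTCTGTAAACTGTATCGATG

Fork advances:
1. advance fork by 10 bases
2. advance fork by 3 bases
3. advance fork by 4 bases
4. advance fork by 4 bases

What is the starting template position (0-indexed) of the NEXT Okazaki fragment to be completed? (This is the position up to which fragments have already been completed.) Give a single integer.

Step 1: advance 10 -> fork_pos = 0 + 10 = 10. Reached multiple(s) of 5: 5, 10 -> fragments 1-2 completed (2 total).
Step 2: advance 3 -> fork_pos = 10 + 3 = 13. Next multiple of 5 is 15 (not reached); still 2 fragment(s).
Step 3: advance 4 -> fork_pos = 13 + 4 = 17. Reached multiple(s) of 5: 15 -> fragment 3 completed (3 total).
Step 4: advance 4 -> fork_pos = 17 + 4 = 21. Reached multiple(s) of 5: 20 -> fragment 4 completed (4 total).
4 fragment(s) completed, covering template[0:20] (4 x 5 = 20). The next fragment, fragment 5, covers template[20:25], so it starts at position 20.

Answer: 20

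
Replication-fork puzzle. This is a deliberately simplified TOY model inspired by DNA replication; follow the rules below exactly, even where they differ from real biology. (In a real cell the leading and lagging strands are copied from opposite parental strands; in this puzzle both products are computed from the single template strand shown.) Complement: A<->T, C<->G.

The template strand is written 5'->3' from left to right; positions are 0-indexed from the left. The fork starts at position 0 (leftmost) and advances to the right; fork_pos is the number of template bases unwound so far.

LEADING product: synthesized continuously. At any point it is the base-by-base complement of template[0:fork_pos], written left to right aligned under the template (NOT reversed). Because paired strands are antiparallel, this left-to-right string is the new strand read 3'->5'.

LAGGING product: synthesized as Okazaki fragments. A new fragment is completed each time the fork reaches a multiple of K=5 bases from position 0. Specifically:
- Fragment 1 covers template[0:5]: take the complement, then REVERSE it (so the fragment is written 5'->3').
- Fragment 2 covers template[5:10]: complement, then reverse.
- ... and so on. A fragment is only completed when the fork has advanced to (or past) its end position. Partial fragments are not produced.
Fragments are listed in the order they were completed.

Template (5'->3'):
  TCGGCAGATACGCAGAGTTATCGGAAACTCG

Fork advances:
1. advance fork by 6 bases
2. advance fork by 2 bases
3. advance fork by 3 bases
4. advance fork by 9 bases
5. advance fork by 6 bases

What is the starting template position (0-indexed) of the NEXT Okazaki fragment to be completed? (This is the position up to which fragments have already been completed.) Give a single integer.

Answer: 25

Derivation:
Step 1: advance 6 -> fork_pos = 0 + 6 = 6. Reached multiple(s) of 5: 5 -> fragment 1 completed (1 total).
Step 2: advance 2 -> fork_pos = 6 + 2 = 8. Next multiple of 5 is 10 (not reached); still 1 fragment(s).
Step 3: advance 3 -> fork_pos = 8 + 3 = 11. Reached multiple(s) of 5: 10 -> fragment 2 completed (2 total).
Step 4: advance 9 -> fork_pos = 11 + 9 = 20. Reached multiple(s) of 5: 15, 20 -> fragments 3-4 completed (4 total).
Step 5: advance 6 -> fork_pos = 20 + 6 = 26. Reached multiple(s) of 5: 25 -> fragment 5 completed (5 total).
5 fragment(s) completed, covering template[0:25] (5 x 5 = 25). The next fragment, fragment 6, covers template[25:30], so it starts at position 25.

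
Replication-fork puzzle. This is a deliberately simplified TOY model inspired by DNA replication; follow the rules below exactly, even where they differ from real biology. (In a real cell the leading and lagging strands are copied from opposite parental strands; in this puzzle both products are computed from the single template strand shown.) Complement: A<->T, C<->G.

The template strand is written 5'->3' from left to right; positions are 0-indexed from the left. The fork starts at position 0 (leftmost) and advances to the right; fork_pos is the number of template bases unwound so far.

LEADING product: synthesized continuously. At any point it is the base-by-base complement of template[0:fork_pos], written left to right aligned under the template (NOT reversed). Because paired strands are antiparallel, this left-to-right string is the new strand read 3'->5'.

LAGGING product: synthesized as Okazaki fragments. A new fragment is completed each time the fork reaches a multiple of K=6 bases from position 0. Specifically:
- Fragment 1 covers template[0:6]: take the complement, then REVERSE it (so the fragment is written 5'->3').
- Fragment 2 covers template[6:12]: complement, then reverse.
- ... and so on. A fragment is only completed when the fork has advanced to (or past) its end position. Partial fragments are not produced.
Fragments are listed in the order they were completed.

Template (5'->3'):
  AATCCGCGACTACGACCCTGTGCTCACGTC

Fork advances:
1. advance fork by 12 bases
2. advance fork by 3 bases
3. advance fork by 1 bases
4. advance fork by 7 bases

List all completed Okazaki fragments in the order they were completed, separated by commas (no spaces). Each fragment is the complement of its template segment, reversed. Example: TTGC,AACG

Answer: CGGATT,TAGTCG,GGGTCG

Derivation:
Step 1: advance 12 -> fork_pos = 0 + 12 = 12. Reached multiple(s) of 6: 6, 12 -> fragments 1-2 completed (2 total).
Step 2: advance 3 -> fork_pos = 12 + 3 = 15. Next multiple of 6 is 18 (not reached); still 2 fragment(s).
Step 3: advance 1 -> fork_pos = 15 + 1 = 16. Next multiple of 6 is 18 (not reached); still 2 fragment(s).
Step 4: advance 7 -> fork_pos = 16 + 7 = 23. Reached multiple(s) of 6: 18 -> fragment 3 completed (3 total).
Final fork_pos = 23, so 3 fragment(s) are complete. Build each: template segment -> complement -> reverse.
Fragment 1: template[0:6] = AATCCG -> complement TTAGGC -> reversed CGGATT
Fragment 2: template[6:12] = CGACTA -> complement GCTGAT -> reversed TAGTCG
Fragment 3: template[12:18] = CGACCC -> complement GCTGGG -> reversed GGGTCG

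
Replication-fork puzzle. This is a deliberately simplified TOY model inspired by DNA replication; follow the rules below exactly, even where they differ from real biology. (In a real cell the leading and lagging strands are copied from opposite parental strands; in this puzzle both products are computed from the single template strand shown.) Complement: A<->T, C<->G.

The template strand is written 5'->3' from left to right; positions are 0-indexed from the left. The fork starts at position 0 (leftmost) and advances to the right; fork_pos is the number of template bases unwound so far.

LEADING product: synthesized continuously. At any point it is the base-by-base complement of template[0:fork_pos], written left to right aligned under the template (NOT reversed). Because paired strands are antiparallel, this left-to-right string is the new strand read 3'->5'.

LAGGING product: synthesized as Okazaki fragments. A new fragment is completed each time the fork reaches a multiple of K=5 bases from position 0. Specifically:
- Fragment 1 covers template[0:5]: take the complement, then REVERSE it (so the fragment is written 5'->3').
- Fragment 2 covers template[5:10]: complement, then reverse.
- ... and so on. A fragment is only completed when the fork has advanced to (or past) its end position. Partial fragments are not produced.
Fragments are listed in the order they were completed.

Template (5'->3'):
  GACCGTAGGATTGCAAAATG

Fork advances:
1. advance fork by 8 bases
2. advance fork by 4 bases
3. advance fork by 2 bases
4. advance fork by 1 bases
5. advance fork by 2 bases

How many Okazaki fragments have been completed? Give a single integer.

Answer: 3

Derivation:
Step 1: advance 8 -> fork_pos = 0 + 8 = 8. Reached multiple(s) of 5: 5 -> fragment 1 completed (1 total).
Step 2: advance 4 -> fork_pos = 8 + 4 = 12. Reached multiple(s) of 5: 10 -> fragment 2 completed (2 total).
Step 3: advance 2 -> fork_pos = 12 + 2 = 14. Next multiple of 5 is 15 (not reached); still 2 fragment(s).
Step 4: advance 1 -> fork_pos = 14 + 1 = 15. Reached multiple(s) of 5: 15 -> fragment 3 completed (3 total).
Step 5: advance 2 -> fork_pos = 15 + 2 = 17. Next multiple of 5 is 20 (not reached); still 3 fragment(s).
Check: final fork_pos = 17; the multiples of 5 that are <= 17 are 5..15 -> 17 // 5 = 3 completed fragment(s).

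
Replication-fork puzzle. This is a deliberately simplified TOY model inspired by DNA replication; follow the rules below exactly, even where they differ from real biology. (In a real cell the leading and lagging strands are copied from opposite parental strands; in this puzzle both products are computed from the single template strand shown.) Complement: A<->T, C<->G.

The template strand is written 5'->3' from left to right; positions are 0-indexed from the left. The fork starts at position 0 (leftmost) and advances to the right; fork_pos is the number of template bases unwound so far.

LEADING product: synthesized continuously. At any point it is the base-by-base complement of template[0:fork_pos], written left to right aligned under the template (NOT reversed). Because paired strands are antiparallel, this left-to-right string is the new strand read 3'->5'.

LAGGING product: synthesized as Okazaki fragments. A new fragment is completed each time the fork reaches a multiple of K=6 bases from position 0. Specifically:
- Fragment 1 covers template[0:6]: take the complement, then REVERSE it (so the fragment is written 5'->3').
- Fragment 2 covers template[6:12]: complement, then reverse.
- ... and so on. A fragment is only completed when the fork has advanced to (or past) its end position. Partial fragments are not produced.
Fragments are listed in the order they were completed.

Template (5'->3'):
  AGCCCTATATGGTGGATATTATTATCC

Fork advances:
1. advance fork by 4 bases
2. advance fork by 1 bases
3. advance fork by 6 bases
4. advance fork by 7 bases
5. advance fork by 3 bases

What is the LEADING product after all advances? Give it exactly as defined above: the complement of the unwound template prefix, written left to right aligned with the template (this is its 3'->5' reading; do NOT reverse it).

Answer: TCGGGATATACCACCTATAAT

Derivation:
Step 1: advance 4 -> fork_pos = 0 + 4 = 4.
Step 2: advance 1 -> fork_pos = 4 + 1 = 5.
Step 3: advance 6 -> fork_pos = 5 + 6 = 11.
Step 4: advance 7 -> fork_pos = 11 + 7 = 18.
Step 5: advance 3 -> fork_pos = 18 + 3 = 21.
Unwound prefix: template[0:21] = AGCCCTATATGGTGGATATTA
Complement it base by base (A<->T, C<->G), keeping left-to-right order:
  [0:5] AGCCC -> TCGGG
  [5:10] TATAT -> ATATA
  [10:15] GGTGG -> CCACC
  [15:20] ATATT -> TATAA
  [20:21] A -> T
Concatenate: TCGGGATATACCACCTATAAT (length 21; written aligned with the template, i.e. 3'->5').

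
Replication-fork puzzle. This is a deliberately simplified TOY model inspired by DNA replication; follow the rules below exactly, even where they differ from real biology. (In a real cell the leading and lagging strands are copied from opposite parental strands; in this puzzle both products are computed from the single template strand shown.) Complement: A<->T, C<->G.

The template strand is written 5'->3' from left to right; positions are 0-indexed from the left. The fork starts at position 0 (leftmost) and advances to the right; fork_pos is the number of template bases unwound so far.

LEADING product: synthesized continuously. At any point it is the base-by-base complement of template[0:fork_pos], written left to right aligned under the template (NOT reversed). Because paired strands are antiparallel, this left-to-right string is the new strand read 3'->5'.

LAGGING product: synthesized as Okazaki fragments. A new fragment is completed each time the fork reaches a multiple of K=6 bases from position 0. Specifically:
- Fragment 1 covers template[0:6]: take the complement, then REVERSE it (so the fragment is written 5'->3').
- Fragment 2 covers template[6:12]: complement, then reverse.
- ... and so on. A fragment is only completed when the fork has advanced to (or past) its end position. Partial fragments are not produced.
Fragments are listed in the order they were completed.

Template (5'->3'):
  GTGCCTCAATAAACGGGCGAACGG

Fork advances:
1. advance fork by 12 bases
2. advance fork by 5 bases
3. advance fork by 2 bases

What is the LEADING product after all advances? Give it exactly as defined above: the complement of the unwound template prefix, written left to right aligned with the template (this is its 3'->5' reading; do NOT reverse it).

Step 1: advance 12 -> fork_pos = 0 + 12 = 12.
Step 2: advance 5 -> fork_pos = 12 + 5 = 17.
Step 3: advance 2 -> fork_pos = 17 + 2 = 19.
Unwound prefix: template[0:19] = GTGCCTCAATAAACGGGCG
Complement it base by base (A<->T, C<->G), keeping left-to-right order:
  [0:5] GTGCC -> CACGG
  [5:10] TCAAT -> AGTTA
  [10:15] AAACG -> TTTGC
  [15:19] GGCG -> CCGC
Concatenate: CACGGAGTTATTTGCCCGC (length 19; written aligned with the template, i.e. 3'->5').

Answer: CACGGAGTTATTTGCCCGC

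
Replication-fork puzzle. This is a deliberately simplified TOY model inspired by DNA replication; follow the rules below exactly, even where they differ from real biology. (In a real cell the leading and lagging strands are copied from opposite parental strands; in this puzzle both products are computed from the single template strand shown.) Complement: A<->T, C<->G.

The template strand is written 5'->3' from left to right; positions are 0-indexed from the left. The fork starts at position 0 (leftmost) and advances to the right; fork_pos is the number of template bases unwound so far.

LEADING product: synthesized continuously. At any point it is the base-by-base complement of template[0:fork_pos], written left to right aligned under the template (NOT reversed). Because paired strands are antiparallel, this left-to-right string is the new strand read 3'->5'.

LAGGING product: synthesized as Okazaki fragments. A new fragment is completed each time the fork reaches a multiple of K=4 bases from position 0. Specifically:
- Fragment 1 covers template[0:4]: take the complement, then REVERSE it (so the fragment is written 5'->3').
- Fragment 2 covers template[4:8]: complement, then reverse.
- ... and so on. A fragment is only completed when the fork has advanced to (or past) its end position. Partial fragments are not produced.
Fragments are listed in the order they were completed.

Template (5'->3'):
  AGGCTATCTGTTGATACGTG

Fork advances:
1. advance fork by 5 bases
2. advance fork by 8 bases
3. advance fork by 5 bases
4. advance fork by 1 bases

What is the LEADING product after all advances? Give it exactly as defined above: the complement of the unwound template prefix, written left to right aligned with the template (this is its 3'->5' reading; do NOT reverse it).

Answer: TCCGATAGACAACTATGCA

Derivation:
Step 1: advance 5 -> fork_pos = 0 + 5 = 5.
Step 2: advance 8 -> fork_pos = 5 + 8 = 13.
Step 3: advance 5 -> fork_pos = 13 + 5 = 18.
Step 4: advance 1 -> fork_pos = 18 + 1 = 19.
Unwound prefix: template[0:19] = AGGCTATCTGTTGATACGT
Complement it base by base (A<->T, C<->G), keeping left-to-right order:
  [0:5] AGGCT -> TCCGA
  [5:10] ATCTG -> TAGAC
  [10:15] TTGAT -> AACTA
  [15:19] ACGT -> TGCA
Concatenate: TCCGATAGACAACTATGCA (length 19; written aligned with the template, i.e. 3'->5').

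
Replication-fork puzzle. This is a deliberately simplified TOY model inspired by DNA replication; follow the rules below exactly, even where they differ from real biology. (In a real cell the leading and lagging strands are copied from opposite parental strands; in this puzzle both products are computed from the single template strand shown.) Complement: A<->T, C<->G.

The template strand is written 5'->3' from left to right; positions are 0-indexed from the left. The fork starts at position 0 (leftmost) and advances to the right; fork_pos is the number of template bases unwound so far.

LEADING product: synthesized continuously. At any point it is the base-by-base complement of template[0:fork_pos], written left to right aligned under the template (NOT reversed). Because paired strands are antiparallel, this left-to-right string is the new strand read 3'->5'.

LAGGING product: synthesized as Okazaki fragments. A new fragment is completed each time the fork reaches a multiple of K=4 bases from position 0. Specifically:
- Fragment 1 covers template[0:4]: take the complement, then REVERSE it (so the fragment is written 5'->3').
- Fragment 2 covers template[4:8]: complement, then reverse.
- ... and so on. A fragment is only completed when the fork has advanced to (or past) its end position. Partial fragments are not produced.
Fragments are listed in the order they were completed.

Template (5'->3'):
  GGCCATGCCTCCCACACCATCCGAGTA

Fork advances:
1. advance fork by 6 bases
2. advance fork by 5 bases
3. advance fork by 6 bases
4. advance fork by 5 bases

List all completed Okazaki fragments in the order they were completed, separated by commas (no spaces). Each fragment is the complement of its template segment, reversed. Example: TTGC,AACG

Step 1: advance 6 -> fork_pos = 0 + 6 = 6. Reached multiple(s) of 4: 4 -> fragment 1 completed (1 total).
Step 2: advance 5 -> fork_pos = 6 + 5 = 11. Reached multiple(s) of 4: 8 -> fragment 2 completed (2 total).
Step 3: advance 6 -> fork_pos = 11 + 6 = 17. Reached multiple(s) of 4: 12, 16 -> fragments 3-4 completed (4 total).
Step 4: advance 5 -> fork_pos = 17 + 5 = 22. Reached multiple(s) of 4: 20 -> fragment 5 completed (5 total).
Final fork_pos = 22, so 5 fragment(s) are complete. Build each: template segment -> complement -> reverse.
Fragment 1: template[0:4] = GGCC -> complement CCGG -> reversed GGCC
Fragment 2: template[4:8] = ATGC -> complement TACG -> reversed GCAT
Fragment 3: template[8:12] = CTCC -> complement GAGG -> reversed GGAG
Fragment 4: template[12:16] = CACA -> complement GTGT -> reversed TGTG
Fragment 5: template[16:20] = CCAT -> complement GGTA -> reversed ATGG

Answer: GGCC,GCAT,GGAG,TGTG,ATGG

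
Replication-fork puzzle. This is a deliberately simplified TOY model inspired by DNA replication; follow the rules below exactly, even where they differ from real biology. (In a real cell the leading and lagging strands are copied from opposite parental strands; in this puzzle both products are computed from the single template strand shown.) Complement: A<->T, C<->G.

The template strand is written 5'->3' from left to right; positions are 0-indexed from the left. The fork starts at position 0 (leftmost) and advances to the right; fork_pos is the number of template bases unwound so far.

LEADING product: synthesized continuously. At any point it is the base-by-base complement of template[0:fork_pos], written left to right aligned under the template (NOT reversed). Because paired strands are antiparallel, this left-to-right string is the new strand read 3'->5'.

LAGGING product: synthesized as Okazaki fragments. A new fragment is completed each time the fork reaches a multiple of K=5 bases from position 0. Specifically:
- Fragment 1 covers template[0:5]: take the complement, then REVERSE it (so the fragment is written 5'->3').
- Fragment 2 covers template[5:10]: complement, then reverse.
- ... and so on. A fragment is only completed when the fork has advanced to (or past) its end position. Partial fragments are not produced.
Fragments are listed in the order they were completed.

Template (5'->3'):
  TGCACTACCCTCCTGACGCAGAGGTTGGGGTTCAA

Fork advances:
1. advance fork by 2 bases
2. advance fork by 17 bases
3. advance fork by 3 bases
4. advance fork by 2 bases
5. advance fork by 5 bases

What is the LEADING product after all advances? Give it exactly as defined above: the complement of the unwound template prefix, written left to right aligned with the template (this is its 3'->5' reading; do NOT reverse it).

Step 1: advance 2 -> fork_pos = 0 + 2 = 2.
Step 2: advance 17 -> fork_pos = 2 + 17 = 19.
Step 3: advance 3 -> fork_pos = 19 + 3 = 22.
Step 4: advance 2 -> fork_pos = 22 + 2 = 24.
Step 5: advance 5 -> fork_pos = 24 + 5 = 29.
Unwound prefix: template[0:29] = TGCACTACCCTCCTGACGCAGAGGTTGGG
Complement it base by base (A<->T, C<->G), keeping left-to-right order:
  [0:5] TGCAC -> ACGTG
  [5:10] TACCC -> ATGGG
  [10:15] TCCTG -> AGGAC
  [15:20] ACGCA -> TGCGT
  [20:25] GAGGT -> CTCCA
  [25:29] TGGG -> ACCC
Concatenate: ACGTGATGGGAGGACTGCGTCTCCAACCC (length 29; written aligned with the template, i.e. 3'->5').

Answer: ACGTGATGGGAGGACTGCGTCTCCAACCC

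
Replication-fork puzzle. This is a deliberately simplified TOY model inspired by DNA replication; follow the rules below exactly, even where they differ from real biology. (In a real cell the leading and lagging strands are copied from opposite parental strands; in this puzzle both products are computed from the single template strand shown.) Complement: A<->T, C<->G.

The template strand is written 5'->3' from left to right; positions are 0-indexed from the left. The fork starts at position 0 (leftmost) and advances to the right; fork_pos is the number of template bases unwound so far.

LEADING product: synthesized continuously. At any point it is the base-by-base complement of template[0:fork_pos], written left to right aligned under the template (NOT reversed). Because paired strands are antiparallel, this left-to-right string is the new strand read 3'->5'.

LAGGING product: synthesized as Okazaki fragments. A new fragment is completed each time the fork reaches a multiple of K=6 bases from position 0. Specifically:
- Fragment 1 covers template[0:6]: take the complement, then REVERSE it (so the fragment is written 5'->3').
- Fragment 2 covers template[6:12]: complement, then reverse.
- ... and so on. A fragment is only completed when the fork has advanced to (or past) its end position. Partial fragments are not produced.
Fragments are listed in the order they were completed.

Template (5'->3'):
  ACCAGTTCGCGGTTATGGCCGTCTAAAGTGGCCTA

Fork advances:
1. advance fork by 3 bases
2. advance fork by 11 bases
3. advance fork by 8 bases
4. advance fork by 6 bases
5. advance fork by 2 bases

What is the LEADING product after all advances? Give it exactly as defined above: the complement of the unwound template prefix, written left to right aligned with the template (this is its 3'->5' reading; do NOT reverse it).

Answer: TGGTCAAGCGCCAATACCGGCAGATTTCAC

Derivation:
Step 1: advance 3 -> fork_pos = 0 + 3 = 3.
Step 2: advance 11 -> fork_pos = 3 + 11 = 14.
Step 3: advance 8 -> fork_pos = 14 + 8 = 22.
Step 4: advance 6 -> fork_pos = 22 + 6 = 28.
Step 5: advance 2 -> fork_pos = 28 + 2 = 30.
Unwound prefix: template[0:30] = ACCAGTTCGCGGTTATGGCCGTCTAAAGTG
Complement it base by base (A<->T, C<->G), keeping left-to-right order:
  [0:5] ACCAG -> TGGTC
  [5:10] TTCGC -> AAGCG
  [10:15] GGTTA -> CCAAT
  [15:20] TGGCC -> ACCGG
  [20:25] GTCTA -> CAGAT
  [25:30] AAGTG -> TTCAC
Concatenate: TGGTCAAGCGCCAATACCGGCAGATTTCAC (length 30; written aligned with the template, i.e. 3'->5').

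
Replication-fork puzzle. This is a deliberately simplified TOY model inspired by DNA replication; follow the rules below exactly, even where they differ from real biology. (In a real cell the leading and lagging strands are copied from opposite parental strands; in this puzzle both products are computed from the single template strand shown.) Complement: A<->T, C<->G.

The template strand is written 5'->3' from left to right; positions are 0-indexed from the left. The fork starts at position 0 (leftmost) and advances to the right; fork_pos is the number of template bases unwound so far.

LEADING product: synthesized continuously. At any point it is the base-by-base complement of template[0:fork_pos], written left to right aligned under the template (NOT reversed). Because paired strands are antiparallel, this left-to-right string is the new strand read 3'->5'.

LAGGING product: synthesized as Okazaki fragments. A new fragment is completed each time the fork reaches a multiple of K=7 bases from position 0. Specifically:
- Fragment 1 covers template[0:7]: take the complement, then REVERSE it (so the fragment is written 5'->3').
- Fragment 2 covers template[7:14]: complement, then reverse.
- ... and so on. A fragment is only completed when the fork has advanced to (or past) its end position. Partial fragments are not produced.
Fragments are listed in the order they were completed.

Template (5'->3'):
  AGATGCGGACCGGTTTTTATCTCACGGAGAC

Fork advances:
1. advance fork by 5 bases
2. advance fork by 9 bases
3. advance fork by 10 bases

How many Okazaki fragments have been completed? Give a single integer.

Answer: 3

Derivation:
Step 1: advance 5 -> fork_pos = 0 + 5 = 5. Next multiple of 7 is 7 (not reached); still 0 fragment(s).
Step 2: advance 9 -> fork_pos = 5 + 9 = 14. Reached multiple(s) of 7: 7, 14 -> fragments 1-2 completed (2 total).
Step 3: advance 10 -> fork_pos = 14 + 10 = 24. Reached multiple(s) of 7: 21 -> fragment 3 completed (3 total).
Check: final fork_pos = 24; the multiples of 7 that are <= 24 are 7..21 -> 24 // 7 = 3 completed fragment(s).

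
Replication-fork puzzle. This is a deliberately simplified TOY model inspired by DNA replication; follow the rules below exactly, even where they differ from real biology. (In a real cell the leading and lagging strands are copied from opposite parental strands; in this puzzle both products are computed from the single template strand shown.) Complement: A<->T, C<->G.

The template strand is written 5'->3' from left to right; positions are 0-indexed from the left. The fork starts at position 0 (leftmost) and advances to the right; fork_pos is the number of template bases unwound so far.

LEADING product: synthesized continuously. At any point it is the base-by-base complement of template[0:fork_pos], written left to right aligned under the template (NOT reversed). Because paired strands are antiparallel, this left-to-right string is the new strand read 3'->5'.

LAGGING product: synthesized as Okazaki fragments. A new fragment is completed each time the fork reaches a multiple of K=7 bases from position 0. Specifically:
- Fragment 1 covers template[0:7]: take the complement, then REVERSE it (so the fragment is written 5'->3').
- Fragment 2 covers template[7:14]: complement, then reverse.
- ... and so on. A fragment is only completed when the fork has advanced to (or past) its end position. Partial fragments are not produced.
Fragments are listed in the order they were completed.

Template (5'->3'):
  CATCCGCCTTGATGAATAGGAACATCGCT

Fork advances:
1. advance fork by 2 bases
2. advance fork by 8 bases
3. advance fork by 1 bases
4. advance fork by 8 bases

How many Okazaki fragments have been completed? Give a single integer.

Step 1: advance 2 -> fork_pos = 0 + 2 = 2. Next multiple of 7 is 7 (not reached); still 0 fragment(s).
Step 2: advance 8 -> fork_pos = 2 + 8 = 10. Reached multiple(s) of 7: 7 -> fragment 1 completed (1 total).
Step 3: advance 1 -> fork_pos = 10 + 1 = 11. Next multiple of 7 is 14 (not reached); still 1 fragment(s).
Step 4: advance 8 -> fork_pos = 11 + 8 = 19. Reached multiple(s) of 7: 14 -> fragment 2 completed (2 total).
Check: final fork_pos = 19; the multiples of 7 that are <= 19 are 7..14 -> 19 // 7 = 2 completed fragment(s).

Answer: 2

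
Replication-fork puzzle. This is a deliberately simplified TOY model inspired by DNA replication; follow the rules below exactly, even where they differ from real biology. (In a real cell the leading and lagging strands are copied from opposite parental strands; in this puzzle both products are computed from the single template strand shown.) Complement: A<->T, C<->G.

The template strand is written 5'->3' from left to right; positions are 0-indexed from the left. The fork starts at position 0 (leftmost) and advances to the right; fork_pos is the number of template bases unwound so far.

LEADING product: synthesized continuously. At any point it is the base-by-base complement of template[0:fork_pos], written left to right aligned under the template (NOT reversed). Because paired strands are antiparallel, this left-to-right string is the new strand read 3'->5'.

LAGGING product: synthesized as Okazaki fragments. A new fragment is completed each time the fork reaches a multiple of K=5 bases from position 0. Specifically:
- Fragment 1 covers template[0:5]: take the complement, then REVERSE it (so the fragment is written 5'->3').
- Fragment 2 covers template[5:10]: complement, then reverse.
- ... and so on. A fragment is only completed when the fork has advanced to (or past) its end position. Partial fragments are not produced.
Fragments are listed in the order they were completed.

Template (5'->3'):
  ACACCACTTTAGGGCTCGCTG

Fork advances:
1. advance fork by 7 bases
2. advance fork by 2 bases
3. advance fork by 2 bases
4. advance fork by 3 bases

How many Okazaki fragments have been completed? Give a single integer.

Step 1: advance 7 -> fork_pos = 0 + 7 = 7. Reached multiple(s) of 5: 5 -> fragment 1 completed (1 total).
Step 2: advance 2 -> fork_pos = 7 + 2 = 9. Next multiple of 5 is 10 (not reached); still 1 fragment(s).
Step 3: advance 2 -> fork_pos = 9 + 2 = 11. Reached multiple(s) of 5: 10 -> fragment 2 completed (2 total).
Step 4: advance 3 -> fork_pos = 11 + 3 = 14. Next multiple of 5 is 15 (not reached); still 2 fragment(s).
Check: final fork_pos = 14; the multiples of 5 that are <= 14 are 5..10 -> 14 // 5 = 2 completed fragment(s).

Answer: 2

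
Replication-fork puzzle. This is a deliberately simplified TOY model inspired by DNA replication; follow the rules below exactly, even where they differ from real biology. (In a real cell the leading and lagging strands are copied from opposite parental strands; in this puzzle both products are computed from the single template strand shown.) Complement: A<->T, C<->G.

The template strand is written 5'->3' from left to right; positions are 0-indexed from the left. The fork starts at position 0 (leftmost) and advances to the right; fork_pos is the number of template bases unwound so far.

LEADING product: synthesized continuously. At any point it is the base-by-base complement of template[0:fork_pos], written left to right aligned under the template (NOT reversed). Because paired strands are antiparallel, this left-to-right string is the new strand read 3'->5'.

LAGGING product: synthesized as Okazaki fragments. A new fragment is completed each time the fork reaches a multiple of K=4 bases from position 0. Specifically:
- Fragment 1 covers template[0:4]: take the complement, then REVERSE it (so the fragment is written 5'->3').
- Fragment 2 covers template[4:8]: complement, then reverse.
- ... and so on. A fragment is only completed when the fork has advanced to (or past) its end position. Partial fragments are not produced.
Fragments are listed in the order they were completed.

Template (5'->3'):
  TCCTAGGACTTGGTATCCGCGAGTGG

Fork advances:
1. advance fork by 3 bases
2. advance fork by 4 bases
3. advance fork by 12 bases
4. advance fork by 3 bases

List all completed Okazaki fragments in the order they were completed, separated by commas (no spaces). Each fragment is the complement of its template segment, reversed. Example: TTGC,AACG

Step 1: advance 3 -> fork_pos = 0 + 3 = 3. Next multiple of 4 is 4 (not reached); still 0 fragment(s).
Step 2: advance 4 -> fork_pos = 3 + 4 = 7. Reached multiple(s) of 4: 4 -> fragment 1 completed (1 total).
Step 3: advance 12 -> fork_pos = 7 + 12 = 19. Reached multiple(s) of 4: 8, 12, 16 -> fragments 2-4 completed (4 total).
Step 4: advance 3 -> fork_pos = 19 + 3 = 22. Reached multiple(s) of 4: 20 -> fragment 5 completed (5 total).
Final fork_pos = 22, so 5 fragment(s) are complete. Build each: template segment -> complement -> reverse.
Fragment 1: template[0:4] = TCCT -> complement AGGA -> reversed AGGA
Fragment 2: template[4:8] = AGGA -> complement TCCT -> reversed TCCT
Fragment 3: template[8:12] = CTTG -> complement GAAC -> reversed CAAG
Fragment 4: template[12:16] = GTAT -> complement CATA -> reversed ATAC
Fragment 5: template[16:20] = CCGC -> complement GGCG -> reversed GCGG

Answer: AGGA,TCCT,CAAG,ATAC,GCGG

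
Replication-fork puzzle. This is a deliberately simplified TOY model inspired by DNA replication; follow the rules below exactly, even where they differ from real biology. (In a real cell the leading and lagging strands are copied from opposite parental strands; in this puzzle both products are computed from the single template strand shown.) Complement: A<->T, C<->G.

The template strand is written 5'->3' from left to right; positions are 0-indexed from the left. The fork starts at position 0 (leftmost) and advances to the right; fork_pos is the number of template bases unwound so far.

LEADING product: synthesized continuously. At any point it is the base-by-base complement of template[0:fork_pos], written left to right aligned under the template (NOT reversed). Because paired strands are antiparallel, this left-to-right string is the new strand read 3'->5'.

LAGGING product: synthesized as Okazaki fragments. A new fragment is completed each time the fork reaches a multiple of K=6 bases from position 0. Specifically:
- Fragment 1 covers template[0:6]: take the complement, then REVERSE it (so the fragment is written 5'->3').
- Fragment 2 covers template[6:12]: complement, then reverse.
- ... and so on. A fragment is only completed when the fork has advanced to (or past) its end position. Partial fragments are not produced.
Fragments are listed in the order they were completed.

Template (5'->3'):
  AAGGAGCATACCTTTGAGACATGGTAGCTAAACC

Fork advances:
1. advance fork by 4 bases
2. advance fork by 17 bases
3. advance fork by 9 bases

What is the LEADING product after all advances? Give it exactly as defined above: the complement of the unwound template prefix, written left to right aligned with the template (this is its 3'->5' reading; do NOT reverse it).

Step 1: advance 4 -> fork_pos = 0 + 4 = 4.
Step 2: advance 17 -> fork_pos = 4 + 17 = 21.
Step 3: advance 9 -> fork_pos = 21 + 9 = 30.
Unwound prefix: template[0:30] = AAGGAGCATACCTTTGAGACATGGTAGCTA
Complement it base by base (A<->T, C<->G), keeping left-to-right order:
  [0:5] AAGGA -> TTCCT
  [5:10] GCATA -> CGTAT
  [10:15] CCTTT -> GGAAA
  [15:20] GAGAC -> CTCTG
  [20:25] ATGGT -> TACCA
  [25:30] AGCTA -> TCGAT
Concatenate: TTCCTCGTATGGAAACTCTGTACCATCGAT (length 30; written aligned with the template, i.e. 3'->5').

Answer: TTCCTCGTATGGAAACTCTGTACCATCGAT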